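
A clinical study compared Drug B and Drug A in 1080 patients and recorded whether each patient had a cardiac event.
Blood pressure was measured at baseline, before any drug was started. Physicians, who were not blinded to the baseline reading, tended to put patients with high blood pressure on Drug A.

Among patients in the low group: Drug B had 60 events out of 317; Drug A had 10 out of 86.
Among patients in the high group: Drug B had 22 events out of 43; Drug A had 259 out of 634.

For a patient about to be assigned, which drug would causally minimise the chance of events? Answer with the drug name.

Drug A

Within every blood pressure level Drug A has the lower rate, yet pooled Drug B does — Simpson's reversal.
Blood pressure is set before the drug has any effect — it is not caused by the drug — and it independently drives the outcome. That makes it a confounder, so the causal comparison is within blood pressure levels.
Within each level — low: 18.9% vs 11.6%; high: 51.2% vs 40.9% — Drug A is lower every time.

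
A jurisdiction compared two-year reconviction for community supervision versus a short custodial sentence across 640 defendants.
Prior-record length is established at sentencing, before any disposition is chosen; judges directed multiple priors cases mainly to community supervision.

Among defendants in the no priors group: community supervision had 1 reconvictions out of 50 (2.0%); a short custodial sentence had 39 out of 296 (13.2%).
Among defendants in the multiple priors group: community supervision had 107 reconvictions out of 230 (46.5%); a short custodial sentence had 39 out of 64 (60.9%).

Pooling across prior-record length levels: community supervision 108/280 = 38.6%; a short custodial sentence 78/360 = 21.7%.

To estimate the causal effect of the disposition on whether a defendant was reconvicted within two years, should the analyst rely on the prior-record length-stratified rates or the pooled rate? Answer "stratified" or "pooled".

stratified

Within every prior-record length level community supervision has the lower rate, yet pooled a short custodial sentence does — Simpson's reversal.
Prior-record length differs across dispositions for reasons unrelated to any effect of the disposition itself, and it separately predicts the outcome — a classic confounder. We must compare within prior-record length levels.
Within each level — no priors: 2.0% vs 13.2%; multiple priors: 46.5% vs 60.9% — community supervision is lower every time.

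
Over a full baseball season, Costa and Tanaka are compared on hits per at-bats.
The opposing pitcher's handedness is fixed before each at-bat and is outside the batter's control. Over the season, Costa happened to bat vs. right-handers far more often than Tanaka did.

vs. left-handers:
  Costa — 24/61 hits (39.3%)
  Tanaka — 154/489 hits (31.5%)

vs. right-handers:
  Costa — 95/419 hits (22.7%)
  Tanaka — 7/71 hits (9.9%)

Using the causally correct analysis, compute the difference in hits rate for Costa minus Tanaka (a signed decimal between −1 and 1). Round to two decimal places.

+0.10

Pitcher handedness is set before the player has any effect — it is not caused by the player — and it independently drives the outcome. That makes it a confounder, so the causal comparison is within pitcher handedness levels.
Adjusting over the population distribution of pitcher handedness: 0.529·(0.393−0.315) + 0.471·(0.227−0.099) = +0.102.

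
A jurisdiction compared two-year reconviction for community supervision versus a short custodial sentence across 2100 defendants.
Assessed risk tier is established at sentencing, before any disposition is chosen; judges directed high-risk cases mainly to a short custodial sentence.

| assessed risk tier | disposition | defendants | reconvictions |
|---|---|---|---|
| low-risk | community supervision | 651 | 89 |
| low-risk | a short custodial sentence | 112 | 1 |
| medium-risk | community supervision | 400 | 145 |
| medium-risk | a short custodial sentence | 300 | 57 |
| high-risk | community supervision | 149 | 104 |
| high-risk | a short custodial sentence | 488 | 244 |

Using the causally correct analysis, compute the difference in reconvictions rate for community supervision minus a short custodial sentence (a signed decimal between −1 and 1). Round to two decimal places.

Within every assessed risk tier level a short custodial sentence has the lower rate, yet pooled community supervision does — Simpson's reversal.
Assessed risk tier differs across dispositions for reasons unrelated to any effect of the disposition itself, and it separately predicts the outcome — a classic confounder. We must compare within assessed risk tier levels.
Adjusting over the population distribution of assessed risk tier: 0.363·(0.137−0.009) + 0.333·(0.362−0.190) + 0.303·(0.698−0.500) = +0.164.

+0.16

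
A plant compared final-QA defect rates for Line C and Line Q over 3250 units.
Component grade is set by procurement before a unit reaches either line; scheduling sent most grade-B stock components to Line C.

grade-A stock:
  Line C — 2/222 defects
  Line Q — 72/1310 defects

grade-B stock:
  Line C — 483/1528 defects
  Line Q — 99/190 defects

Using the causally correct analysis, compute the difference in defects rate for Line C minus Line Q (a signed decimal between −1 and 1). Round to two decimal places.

-0.13

Nothing the line does changes component grade; the imbalance is an allocation artefact. With component grade also predicting the outcome, the pooled figure is confounded, and the within-stratum comparison is the causal one.
Adjusting over the population distribution of component grade: 0.471·(0.009−0.055) + 0.529·(0.316−0.521) = -0.130.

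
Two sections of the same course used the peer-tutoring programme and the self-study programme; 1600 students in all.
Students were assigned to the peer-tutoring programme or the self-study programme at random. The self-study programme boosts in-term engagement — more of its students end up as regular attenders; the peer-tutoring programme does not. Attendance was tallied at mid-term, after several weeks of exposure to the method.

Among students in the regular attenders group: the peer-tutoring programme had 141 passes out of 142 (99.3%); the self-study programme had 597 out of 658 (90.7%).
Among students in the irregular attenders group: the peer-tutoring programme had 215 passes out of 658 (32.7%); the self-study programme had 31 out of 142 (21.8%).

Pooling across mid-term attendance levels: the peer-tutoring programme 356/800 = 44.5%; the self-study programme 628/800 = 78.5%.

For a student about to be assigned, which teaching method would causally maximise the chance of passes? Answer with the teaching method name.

The stratified and pooled comparisons disagree (the peer-tutoring programme wins within each mid-term attendance; the self-study programme wins overall), so the answer turns on the causal role of mid-term attendance.
Stratifying would compare teaching methods among students the teaching methods themselves sorted into mid-term attendance groups — a form of selection on an intermediate. The unconditioned pooled rates give the total causal effect.
Pooled: the peer-tutoring programme 44.5% vs the self-study programme 78.5%; the self-study programme is higher overall.

the self-study programme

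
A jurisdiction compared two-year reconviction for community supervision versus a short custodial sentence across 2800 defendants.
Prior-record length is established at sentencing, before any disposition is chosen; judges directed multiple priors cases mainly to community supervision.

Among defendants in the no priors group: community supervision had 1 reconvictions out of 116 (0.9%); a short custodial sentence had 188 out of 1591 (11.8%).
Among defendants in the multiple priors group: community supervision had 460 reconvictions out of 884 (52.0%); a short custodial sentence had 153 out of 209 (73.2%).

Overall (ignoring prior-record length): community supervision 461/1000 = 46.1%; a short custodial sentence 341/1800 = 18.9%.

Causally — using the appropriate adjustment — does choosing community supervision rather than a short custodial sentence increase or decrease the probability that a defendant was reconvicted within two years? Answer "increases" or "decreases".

Prior-record length is set before the disposition has any effect — it is not caused by the disposition — and it independently drives the outcome. That makes it a confounder, so the causal comparison is within prior-record length levels.
Within each level — no priors: 0.9% vs 11.8%; multiple priors: 52.0% vs 73.2% — community supervision is lower every time.

decreases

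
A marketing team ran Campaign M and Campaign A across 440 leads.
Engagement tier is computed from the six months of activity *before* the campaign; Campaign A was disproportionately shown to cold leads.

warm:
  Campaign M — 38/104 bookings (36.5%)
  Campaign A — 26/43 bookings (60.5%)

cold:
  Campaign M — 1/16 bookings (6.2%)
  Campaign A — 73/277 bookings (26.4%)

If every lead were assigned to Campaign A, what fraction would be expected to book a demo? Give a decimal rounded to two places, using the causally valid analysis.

Campaign A is higher inside every engagement tier stratum but Campaign M is higher in aggregate. Whether to stratify depends on how engagement tier relates to the campaign.
Here engagement tier is a common cause — it drives both which campaign a case falls under and the outcome. The crude comparison mixes populations; the stratum-specific rates are the causally relevant ones.
Standardising Campaign A to the population engagement tier mix: 0.334·26/43 + 0.666·73/277 = 0.378.

0.38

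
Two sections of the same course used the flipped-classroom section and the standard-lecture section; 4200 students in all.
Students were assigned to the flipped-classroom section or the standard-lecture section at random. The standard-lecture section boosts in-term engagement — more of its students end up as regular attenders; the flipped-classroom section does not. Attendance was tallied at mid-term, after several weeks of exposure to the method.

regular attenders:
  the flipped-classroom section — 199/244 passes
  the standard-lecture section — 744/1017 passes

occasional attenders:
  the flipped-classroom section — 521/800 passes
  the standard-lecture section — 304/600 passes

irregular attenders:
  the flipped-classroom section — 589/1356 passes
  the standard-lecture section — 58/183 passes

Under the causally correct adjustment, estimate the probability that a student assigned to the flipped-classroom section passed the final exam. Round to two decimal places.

0.55

Mid-term attendance is recorded after the teaching method and is itself shifted by it — it sits on the causal path from teaching method to outcome. Conditioning on a mediator would strip out part of the effect we want; the pooled comparison gives the total causal effect.
So P(outcome | do(the flipped-classroom section)) is just the pooled rate for the flipped-classroom section: 1309/2400 = 0.545.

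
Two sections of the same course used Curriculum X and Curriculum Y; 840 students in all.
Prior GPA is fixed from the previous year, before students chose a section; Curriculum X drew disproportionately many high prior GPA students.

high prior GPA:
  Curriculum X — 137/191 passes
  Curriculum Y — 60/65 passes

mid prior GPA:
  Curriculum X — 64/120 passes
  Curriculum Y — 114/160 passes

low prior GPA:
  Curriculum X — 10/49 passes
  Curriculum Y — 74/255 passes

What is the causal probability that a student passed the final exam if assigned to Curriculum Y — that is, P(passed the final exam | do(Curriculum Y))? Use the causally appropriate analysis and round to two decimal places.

0.62

Within every prior GPA band level Curriculum Y has the higher rate, yet pooled Curriculum X does — Simpson's reversal.
The imbalance in prior GPA band arose from how students were allocated, not from anything the teaching method did; and prior GPA band independently affects the outcome. The pooled gap is confounded — condition on prior GPA band.
Standardising Curriculum Y to the population prior GPA band mix: 0.305·60/65 + 0.333·114/160 + 0.362·74/255 = 0.624.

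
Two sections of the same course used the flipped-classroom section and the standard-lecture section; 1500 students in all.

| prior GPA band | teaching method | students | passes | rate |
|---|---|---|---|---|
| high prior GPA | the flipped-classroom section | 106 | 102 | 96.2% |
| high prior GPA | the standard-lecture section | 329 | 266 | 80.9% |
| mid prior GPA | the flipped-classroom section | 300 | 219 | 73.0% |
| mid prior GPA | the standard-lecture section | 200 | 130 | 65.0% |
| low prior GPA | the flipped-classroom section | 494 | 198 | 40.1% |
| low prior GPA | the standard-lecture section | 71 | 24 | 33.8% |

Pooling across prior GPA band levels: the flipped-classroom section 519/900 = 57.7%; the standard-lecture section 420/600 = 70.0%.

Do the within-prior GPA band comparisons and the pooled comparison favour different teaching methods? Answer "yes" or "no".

yes

Within each prior GPA band level (high prior GPA 96.2% vs 80.9%; mid prior GPA 73.0% vs 65.0%; low prior GPA 40.1% vs 33.8%), the flipped-classroom section has the higher rate every time. Pooled: 57.7% vs 70.0% — the standard-lecture section has the higher rate overall. The two comparisons disagree.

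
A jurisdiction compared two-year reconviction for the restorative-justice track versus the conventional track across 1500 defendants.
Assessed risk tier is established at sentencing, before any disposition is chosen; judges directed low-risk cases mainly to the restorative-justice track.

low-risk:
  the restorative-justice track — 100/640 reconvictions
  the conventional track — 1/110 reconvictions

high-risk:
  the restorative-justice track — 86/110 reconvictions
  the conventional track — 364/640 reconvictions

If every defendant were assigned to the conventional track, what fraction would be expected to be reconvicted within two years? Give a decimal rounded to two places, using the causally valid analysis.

The stratified and pooled comparisons disagree (the conventional track wins within each assessed risk tier; the restorative-justice track wins overall), so the answer turns on the causal role of assessed risk tier.
Since assessed risk tier is a pre-existing factor (not a product of the disposition) and it affects the outcome on its own, it is a confounder. The stratified rates, not the pooled rate, identify the causal effect.
Standardising the conventional track to the population assessed risk tier mix: 0.500·1/110 + 0.500·364/640 = 0.289.

0.29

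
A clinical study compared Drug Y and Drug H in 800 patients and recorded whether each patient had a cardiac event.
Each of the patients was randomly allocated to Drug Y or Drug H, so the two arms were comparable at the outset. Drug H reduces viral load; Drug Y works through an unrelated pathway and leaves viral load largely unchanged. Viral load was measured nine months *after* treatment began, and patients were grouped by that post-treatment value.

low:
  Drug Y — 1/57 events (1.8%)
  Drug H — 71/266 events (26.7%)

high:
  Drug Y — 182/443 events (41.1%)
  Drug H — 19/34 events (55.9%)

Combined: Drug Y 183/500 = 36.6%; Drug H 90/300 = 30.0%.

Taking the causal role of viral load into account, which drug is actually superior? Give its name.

Drug H

The stratified and pooled comparisons disagree (Drug Y wins within each viral load; Drug H wins overall), so the answer turns on the causal role of viral load.
The distribution of viral load is itself part of what the drug does — it is an intermediate outcome. Holding it fixed would remove that part of the effect; the total effect is the pooled difference.
Pooled: Drug Y 36.6% vs Drug H 30.0%; Drug H is lower overall.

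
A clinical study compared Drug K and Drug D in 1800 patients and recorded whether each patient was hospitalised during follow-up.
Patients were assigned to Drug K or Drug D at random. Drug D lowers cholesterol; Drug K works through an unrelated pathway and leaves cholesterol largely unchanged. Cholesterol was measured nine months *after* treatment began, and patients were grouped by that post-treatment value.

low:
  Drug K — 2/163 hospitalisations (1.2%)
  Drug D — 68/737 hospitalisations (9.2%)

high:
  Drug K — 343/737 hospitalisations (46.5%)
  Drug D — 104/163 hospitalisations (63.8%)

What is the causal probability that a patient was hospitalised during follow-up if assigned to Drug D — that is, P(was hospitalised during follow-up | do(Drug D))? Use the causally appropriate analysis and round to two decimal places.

0.19

Stratifying would compare drugs among patients the drugs themselves sorted into cholesterol groups — a form of selection on an intermediate. The unconditioned pooled rates give the total causal effect.
So P(outcome | do(Drug D)) is just the pooled rate for Drug D: 172/900 = 0.191.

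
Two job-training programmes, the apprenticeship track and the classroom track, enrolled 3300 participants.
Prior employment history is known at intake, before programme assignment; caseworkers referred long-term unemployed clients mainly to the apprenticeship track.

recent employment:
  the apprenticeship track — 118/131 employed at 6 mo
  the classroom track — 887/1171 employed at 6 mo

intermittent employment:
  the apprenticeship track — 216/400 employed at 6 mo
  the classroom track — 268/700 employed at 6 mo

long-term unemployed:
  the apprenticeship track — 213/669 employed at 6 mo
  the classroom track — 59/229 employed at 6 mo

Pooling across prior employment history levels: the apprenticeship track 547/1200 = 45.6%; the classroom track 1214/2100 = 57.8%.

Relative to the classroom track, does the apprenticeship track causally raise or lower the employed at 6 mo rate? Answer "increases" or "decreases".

increases

Prior employment history differs across programmes for reasons unrelated to any effect of the programme itself, and it separately predicts the outcome — a classic confounder. We must compare within prior employment history levels.
Within each level — recent employment: 90.1% vs 75.7%; intermittent employment: 54.0% vs 38.3%; long-term unemployed: 31.8% vs 25.8% — the apprenticeship track is higher every time.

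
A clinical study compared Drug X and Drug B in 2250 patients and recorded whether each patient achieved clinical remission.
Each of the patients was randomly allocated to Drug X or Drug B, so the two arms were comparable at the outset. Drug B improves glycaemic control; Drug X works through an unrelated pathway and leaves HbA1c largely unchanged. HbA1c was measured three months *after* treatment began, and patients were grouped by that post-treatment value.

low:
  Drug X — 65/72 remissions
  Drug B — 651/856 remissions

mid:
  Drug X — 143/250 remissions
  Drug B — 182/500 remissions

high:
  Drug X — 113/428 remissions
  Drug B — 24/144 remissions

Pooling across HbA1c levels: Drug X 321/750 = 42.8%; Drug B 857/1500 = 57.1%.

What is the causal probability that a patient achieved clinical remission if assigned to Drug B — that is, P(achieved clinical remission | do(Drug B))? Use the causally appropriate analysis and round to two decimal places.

The HbA1c-specific comparison favours Drug X throughout, but the pooled figures favour Drug B. The question is whether to condition on HbA1c.
HbA1c is downstream of the drug. One should not condition on a consequence of treatment, so the overall rates are the right comparison.
So P(outcome | do(Drug B)) is just the pooled rate for Drug B: 857/1500 = 0.571.

0.57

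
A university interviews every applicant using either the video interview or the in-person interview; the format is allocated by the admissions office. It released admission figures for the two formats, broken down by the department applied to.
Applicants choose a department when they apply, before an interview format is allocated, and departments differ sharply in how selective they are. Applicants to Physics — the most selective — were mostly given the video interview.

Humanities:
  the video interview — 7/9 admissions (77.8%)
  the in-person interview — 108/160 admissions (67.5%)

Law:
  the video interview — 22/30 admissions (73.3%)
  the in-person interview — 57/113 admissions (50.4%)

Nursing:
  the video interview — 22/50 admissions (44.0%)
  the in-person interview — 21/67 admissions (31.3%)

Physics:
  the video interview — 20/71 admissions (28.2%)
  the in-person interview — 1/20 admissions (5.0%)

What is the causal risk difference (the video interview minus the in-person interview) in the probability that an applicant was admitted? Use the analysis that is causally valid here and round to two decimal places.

+0.17

The department-specific comparison favours the video interview throughout, but the pooled figures favour the in-person interview. The question is whether to condition on department.
Department is set before the interview format has any effect — it is not caused by the interview format — and it independently drives the outcome. That makes it a confounder, so the causal comparison is within department levels.
Adjusting over the population distribution of department: 0.325·(0.778−0.675) + 0.275·(0.733−0.504) + 0.225·(0.440−0.313) + 0.175·(0.282−0.050) = +0.165.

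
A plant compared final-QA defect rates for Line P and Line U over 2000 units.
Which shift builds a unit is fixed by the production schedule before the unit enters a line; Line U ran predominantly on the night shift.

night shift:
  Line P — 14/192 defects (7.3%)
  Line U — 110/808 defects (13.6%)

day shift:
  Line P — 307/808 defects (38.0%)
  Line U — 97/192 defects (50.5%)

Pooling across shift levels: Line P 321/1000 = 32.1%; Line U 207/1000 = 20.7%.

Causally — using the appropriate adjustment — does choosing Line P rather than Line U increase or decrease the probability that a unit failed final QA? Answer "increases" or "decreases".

decreases

Within every shift level Line P has the lower rate, yet pooled Line U does — Simpson's reversal.
Shift differs across lines for reasons unrelated to any effect of the line itself, and it separately predicts the outcome — a classic confounder. We must compare within shift levels.
Within each level — night shift: 7.3% vs 13.6%; day shift: 38.0% vs 50.5% — Line P is lower every time.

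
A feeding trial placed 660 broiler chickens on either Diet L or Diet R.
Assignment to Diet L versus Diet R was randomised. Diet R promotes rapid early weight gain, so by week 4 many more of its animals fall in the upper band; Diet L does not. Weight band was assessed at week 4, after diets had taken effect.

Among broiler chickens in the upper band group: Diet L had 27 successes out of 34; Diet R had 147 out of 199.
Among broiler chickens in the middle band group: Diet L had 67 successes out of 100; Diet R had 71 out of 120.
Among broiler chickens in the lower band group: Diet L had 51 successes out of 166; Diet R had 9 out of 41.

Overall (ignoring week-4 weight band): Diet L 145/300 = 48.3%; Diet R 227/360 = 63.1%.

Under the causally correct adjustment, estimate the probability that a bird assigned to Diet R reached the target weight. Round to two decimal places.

0.63

Within every week-4 weight band level Diet L has the higher rate, yet pooled Diet R does — Simpson's reversal.
Stratifying would compare diets among broiler chickens the diets themselves sorted into week-4 weight band groups — a form of selection on an intermediate. The unconditioned pooled rates give the total causal effect.
So P(outcome | do(Diet R)) is just the pooled rate for Diet R: 227/360 = 0.631.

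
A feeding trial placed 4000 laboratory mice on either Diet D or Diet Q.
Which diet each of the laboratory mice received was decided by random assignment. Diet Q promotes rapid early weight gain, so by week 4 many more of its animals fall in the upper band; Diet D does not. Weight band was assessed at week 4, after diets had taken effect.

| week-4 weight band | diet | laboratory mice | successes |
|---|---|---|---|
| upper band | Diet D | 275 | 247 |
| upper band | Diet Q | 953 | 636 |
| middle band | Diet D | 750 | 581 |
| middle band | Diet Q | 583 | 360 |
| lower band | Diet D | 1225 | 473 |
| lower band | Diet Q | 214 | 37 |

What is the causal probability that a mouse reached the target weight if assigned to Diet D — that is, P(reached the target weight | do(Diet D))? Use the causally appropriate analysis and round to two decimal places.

0.58

Because the diet influences week-4 weight band, week-4 weight band is a post-treatment mediator, not a confounder. Stratifying on it would bias the estimate; the causal effect is the crude pooled difference.
So P(outcome | do(Diet D)) is just the pooled rate for Diet D: 1301/2250 = 0.578.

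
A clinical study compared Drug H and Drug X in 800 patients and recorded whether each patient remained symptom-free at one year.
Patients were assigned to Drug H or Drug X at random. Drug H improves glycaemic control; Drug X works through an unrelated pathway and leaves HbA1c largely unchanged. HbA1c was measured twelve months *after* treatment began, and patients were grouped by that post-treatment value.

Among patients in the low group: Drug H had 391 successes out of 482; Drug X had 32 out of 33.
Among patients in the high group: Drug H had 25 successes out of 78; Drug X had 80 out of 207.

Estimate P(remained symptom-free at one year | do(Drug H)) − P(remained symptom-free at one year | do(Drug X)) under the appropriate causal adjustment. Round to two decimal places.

Drug X is higher inside every HbA1c stratum but Drug H is higher in aggregate. Whether to stratify depends on how HbA1c relates to the drug.
The distribution of HbA1c is itself part of what the drug does — it is an intermediate outcome. Holding it fixed would remove that part of the effect; the total effect is the pooled difference.
The causal difference is the pooled difference: 0.743 − 0.467 = +0.276.

+0.28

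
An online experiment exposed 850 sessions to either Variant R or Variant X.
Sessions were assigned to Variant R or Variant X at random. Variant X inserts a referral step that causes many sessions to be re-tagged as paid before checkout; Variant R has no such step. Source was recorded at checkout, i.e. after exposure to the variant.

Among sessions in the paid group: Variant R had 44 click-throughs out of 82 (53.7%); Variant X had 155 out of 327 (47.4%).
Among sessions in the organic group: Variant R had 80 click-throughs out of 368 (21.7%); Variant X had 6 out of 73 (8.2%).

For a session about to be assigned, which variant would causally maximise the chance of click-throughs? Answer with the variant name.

Variant X

Within every traffic source level Variant R has the higher rate, yet pooled Variant X does — Simpson's reversal.
Traffic source is downstream of the variant. One should not condition on a consequence of treatment, so the overall rates are the right comparison.
Pooled: Variant R 27.6% vs Variant X 40.2%; Variant X is higher overall.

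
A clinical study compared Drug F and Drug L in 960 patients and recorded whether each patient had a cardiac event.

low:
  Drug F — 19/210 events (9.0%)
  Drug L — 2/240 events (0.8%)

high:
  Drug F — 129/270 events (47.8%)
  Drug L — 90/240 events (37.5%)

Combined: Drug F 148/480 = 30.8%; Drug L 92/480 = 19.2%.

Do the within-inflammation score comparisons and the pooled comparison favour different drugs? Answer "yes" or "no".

no

Within each inflammation score level (low 9.0% vs 0.8%; high 47.8% vs 37.5%), Drug L has the lower rate every time. Pooled: 30.8% vs 19.2% — Drug L has the lower rate overall. They agree.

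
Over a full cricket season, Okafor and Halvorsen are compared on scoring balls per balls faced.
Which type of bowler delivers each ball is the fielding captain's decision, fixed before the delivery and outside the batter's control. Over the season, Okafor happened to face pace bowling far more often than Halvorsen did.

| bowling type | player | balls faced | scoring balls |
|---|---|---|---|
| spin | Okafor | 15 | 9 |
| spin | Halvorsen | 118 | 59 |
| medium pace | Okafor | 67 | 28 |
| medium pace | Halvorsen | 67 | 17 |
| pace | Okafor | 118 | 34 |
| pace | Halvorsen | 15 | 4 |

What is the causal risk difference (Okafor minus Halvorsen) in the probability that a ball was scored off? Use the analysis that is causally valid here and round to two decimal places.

+0.10

The bowling type-specific comparison favours Okafor throughout, but the pooled figures favour Halvorsen. The question is whether to condition on bowling type.
Bowling type is set before the player has any effect — it is not caused by the player — and it independently drives the outcome. That makes it a confounder, so the causal comparison is within bowling type levels.
Adjusting over the population distribution of bowling type: 0.333·(0.600−0.500) + 0.335·(0.418−0.254) + 0.333·(0.288−0.267) = +0.095.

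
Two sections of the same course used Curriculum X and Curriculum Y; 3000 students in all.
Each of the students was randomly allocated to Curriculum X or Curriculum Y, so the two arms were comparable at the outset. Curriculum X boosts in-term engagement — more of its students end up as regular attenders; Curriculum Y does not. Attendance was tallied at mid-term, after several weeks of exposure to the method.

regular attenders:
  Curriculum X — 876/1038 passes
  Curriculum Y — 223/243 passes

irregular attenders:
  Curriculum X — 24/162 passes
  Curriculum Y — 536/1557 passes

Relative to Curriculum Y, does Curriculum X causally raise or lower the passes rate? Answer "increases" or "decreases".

The stratified and pooled comparisons disagree (Curriculum Y wins within each mid-term attendance; Curriculum X wins overall), so the answer turns on the causal role of mid-term attendance.
Mid-term attendance lies on the pathway teaching method → mid-term attendance → outcome, so adjusting for it blocks the indirect effect. For the total causal effect of teaching method, use the unadjusted pooled rates.
Pooled: Curriculum X 75.0% vs Curriculum Y 42.2%; Curriculum X is higher overall.

increases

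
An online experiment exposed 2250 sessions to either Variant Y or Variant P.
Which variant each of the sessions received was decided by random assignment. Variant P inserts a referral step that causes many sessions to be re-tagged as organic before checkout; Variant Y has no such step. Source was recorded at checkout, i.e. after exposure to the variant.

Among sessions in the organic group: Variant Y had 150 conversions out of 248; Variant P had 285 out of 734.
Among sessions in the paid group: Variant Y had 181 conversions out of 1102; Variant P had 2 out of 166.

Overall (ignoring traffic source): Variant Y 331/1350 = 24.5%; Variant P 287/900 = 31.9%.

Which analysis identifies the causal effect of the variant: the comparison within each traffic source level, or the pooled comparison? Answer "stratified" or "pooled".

Traffic source is downstream of the variant. One should not condition on a consequence of treatment, so the overall rates are the right comparison.
Pooled: Variant Y 24.5% vs Variant P 31.9%; Variant P is higher overall.

pooled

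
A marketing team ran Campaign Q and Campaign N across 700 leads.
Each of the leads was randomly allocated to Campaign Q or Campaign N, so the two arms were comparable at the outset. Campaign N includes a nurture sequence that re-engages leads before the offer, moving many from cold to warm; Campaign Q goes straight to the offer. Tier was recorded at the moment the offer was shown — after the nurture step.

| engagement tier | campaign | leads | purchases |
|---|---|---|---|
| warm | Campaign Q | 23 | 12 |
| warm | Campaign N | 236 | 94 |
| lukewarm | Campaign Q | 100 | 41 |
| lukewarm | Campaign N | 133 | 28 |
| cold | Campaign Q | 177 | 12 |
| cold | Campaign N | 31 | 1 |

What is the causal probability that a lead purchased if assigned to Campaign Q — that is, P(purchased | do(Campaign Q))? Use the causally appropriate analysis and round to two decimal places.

The distribution of engagement tier is itself part of what the campaign does — it is an intermediate outcome. Holding it fixed would remove that part of the effect; the total effect is the pooled difference.
So P(outcome | do(Campaign Q)) is just the pooled rate for Campaign Q: 65/300 = 0.217.

0.22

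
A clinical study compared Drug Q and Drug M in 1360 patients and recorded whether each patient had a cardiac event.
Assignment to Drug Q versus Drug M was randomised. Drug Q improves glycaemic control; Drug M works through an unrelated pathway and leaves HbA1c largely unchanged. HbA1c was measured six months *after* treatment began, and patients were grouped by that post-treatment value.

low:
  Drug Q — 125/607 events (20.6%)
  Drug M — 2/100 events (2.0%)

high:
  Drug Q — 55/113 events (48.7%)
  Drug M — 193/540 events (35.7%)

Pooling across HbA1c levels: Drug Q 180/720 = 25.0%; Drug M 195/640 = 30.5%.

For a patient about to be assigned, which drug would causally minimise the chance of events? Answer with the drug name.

Drug M is lower inside every HbA1c stratum but Drug Q is lower in aggregate. Whether to stratify depends on how HbA1c relates to the drug.
Stratifying would compare drugs among patients the drugs themselves sorted into HbA1c groups — a form of selection on an intermediate. The unconditioned pooled rates give the total causal effect.
Pooled: Drug Q 25.0% vs Drug M 30.5%; Drug Q is lower overall.

Drug Q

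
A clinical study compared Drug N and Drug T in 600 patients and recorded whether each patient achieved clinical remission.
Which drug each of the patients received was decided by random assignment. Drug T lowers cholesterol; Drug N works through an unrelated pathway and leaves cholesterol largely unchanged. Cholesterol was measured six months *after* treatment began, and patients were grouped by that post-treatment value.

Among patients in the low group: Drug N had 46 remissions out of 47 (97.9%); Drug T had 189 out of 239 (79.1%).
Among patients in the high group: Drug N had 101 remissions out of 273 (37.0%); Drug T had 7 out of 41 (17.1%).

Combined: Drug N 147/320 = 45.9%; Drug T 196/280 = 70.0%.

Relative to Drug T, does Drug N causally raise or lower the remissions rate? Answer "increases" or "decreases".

decreases

Drug N is higher inside every cholesterol stratum but Drug T is higher in aggregate. Whether to stratify depends on how cholesterol relates to the drug.
Cholesterol is downstream of the drug. One should not condition on a consequence of treatment, so the overall rates are the right comparison.
Pooled: Drug N 45.9% vs Drug T 70.0%; Drug T is higher overall.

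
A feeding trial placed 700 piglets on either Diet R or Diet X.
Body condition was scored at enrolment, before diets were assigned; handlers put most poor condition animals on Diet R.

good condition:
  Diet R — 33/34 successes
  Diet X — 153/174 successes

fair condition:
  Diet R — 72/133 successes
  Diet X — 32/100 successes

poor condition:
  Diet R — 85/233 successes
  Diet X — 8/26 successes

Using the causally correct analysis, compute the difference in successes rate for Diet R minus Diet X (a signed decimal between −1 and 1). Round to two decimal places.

Since starting body condition is a pre-existing factor (not a product of the diet) and it affects the outcome on its own, it is a confounder. The stratified rates, not the pooled rate, identify the causal effect.
Adjusting over the population distribution of starting body condition: 0.297·(0.971−0.879) + 0.333·(0.541−0.320) + 0.370·(0.365−0.308) = +0.122.

+0.12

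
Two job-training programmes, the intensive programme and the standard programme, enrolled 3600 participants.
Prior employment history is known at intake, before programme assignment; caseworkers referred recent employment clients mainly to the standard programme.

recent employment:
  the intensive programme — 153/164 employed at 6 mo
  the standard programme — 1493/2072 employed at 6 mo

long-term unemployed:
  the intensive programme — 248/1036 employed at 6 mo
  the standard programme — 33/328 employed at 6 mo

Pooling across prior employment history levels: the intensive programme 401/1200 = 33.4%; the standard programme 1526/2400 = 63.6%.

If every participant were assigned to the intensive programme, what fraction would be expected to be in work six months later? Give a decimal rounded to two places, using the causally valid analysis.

0.67

The prior employment history-specific comparison favours the intensive programme throughout, but the pooled figures favour the standard programme. The question is whether to condition on prior employment history.
Nothing the programme does changes prior employment history; the imbalance is an allocation artefact. With prior employment history also predicting the outcome, the pooled figure is confounded, and the within-stratum comparison is the causal one.
Standardising the intensive programme to the population prior employment history mix: 0.621·153/164 + 0.379·248/1036 = 0.670.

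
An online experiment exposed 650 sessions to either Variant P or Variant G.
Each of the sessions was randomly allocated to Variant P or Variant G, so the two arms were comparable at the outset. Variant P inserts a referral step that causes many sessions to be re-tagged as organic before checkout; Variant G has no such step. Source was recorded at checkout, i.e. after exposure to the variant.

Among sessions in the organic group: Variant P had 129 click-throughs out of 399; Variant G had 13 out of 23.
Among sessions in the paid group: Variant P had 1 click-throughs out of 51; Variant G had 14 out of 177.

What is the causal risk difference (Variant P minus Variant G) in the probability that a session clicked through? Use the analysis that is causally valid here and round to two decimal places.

+0.15

The stratified and pooled comparisons disagree (Variant G wins within each traffic source; Variant P wins overall), so the answer turns on the causal role of traffic source.
Traffic source lies on the pathway variant → traffic source → outcome, so adjusting for it blocks the indirect effect. For the total causal effect of variant, use the unadjusted pooled rates.
The causal difference is the pooled difference: 0.289 − 0.135 = +0.154.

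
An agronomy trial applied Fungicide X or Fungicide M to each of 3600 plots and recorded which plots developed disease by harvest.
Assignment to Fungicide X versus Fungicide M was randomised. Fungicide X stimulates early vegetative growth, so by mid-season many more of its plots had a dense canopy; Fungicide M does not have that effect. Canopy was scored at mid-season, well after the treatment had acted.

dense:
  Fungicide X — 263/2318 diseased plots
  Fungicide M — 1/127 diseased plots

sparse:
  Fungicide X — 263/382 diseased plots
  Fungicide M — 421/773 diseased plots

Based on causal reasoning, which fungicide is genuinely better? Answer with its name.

Mid-season canopy here is a post-treatment variable shaped by the fungicide; conditioning on it would introduce bias rather than remove it. The overall comparison is the causal one.
Pooled: Fungicide X 19.5% vs Fungicide M 46.9%; Fungicide X is lower overall.

Fungicide X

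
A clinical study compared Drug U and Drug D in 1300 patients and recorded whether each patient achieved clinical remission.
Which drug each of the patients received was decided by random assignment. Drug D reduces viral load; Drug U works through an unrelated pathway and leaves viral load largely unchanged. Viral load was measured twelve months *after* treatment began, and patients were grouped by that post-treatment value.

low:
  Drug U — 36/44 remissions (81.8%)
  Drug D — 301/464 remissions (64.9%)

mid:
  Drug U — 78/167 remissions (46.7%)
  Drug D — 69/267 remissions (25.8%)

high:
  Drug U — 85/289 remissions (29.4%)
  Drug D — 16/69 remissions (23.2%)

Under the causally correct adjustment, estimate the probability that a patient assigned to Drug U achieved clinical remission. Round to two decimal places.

0.40

Drug U is higher inside every viral load stratum but Drug D is higher in aggregate. Whether to stratify depends on how viral load relates to the drug.
Viral load is downstream of the drug. One should not condition on a consequence of treatment, so the overall rates are the right comparison.
So P(outcome | do(Drug U)) is just the pooled rate for Drug U: 199/500 = 0.398.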